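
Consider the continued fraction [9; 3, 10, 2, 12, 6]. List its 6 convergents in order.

Using the convergent recurrence p_i = a_i*p_{i-1} + p_{i-2}, q_i = a_i*q_{i-1} + q_{i-2} with p_{-2}=0, p_{-1}=1, q_{-2}=1, q_{-1}=0:
  i=0: a_0=9, p_0 = 9*1 + 0 = 9, q_0 = 9*0 + 1 = 1.
  i=1: a_1=3, p_1 = 3*9 + 1 = 28, q_1 = 3*1 + 0 = 3.
  i=2: a_2=10, p_2 = 10*28 + 9 = 289, q_2 = 10*3 + 1 = 31.
  i=3: a_3=2, p_3 = 2*289 + 28 = 606, q_3 = 2*31 + 3 = 65.
  i=4: a_4=12, p_4 = 12*606 + 289 = 7561, q_4 = 12*65 + 31 = 811.
  i=5: a_5=6, p_5 = 6*7561 + 606 = 45972, q_5 = 6*811 + 65 = 4931.

9/1, 28/3, 289/31, 606/65, 7561/811, 45972/4931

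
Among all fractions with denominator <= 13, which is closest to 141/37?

42/11

Expand x = 141/37 as a continued fraction with the Euclidean algorithm:
  141 = 3*37 + 30, so a_0 = 3.
  37 = 1*30 + 7, so a_1 = 1.
  30 = 4*7 + 2, so a_2 = 4.
  7 = 3*2 + 1, so a_3 = 3.
  2 = 2*1 + 0, so a_4 = 2.
so x = [3; 1, 4, 3, 2].
Convergents (p_i = a_i*p_{i-1} + p_{i-2}, q_i = a_i*q_{i-1} + q_{i-2} with p_{-2}=0, p_{-1}=1, q_{-2}=1, q_{-1}=0), until the denominator exceeds 13:
  i=0: a_0=3, p_0 = 3*1 + 0 = 3, q_0 = 3*0 + 1 = 1.
  i=1: a_1=1, p_1 = 1*3 + 1 = 4, q_1 = 1*1 + 0 = 1.
  i=2: a_2=4, p_2 = 4*4 + 3 = 19, q_2 = 4*1 + 1 = 5.
  i=3: a_3=3, p_3 = 3*19 + 4 = 61, q_3 = 3*5 + 1 = 16.
q_3 = 16 > 13, so the last convergent with denominator <= 13 is p_2/q_2 = 19/5.
The closest fraction with denominator <= 13 is either p_2/q_2 or the intermediate fraction (k*p_2 + p_1)/(k*q_2 + q_1) with the largest k >= 1 whose denominator stays <= 13; these approach x as k grows, and every other convergent or intermediate fraction in range is farther away.
Largest k: floor((13 - q_1)/q_2) = floor((13 - 1)/5) = 2.
That gives (2*19 + 4)/(2*5 + 1) = 42/11.
Compare the errors: |x - 19/5| = |141*5 - 19*37|/(37*5) = 2/185, and |x - 42/11| = |141*11 - 42*37|/(37*11) = 3/407.
Cross-multiplying, 3*185 = 555 < 814 = 2*407, so 3/407 is smaller: the intermediate fraction 42/11 is closer to x than 19/5.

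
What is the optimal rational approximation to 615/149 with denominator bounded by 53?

Expand x = 615/149 as a continued fraction with the Euclidean algorithm:
  615 = 4*149 + 19, so a_0 = 4.
  149 = 7*19 + 16, so a_1 = 7.
  19 = 1*16 + 3, so a_2 = 1.
  16 = 5*3 + 1, so a_3 = 5.
  3 = 3*1 + 0, so a_4 = 3.
so x = [4; 7, 1, 5, 3].
Convergents (p_i = a_i*p_{i-1} + p_{i-2}, q_i = a_i*q_{i-1} + q_{i-2} with p_{-2}=0, p_{-1}=1, q_{-2}=1, q_{-1}=0), until the denominator exceeds 53:
  i=0: a_0=4, p_0 = 4*1 + 0 = 4, q_0 = 4*0 + 1 = 1.
  i=1: a_1=7, p_1 = 7*4 + 1 = 29, q_1 = 7*1 + 0 = 7.
  i=2: a_2=1, p_2 = 1*29 + 4 = 33, q_2 = 1*7 + 1 = 8.
  i=3: a_3=5, p_3 = 5*33 + 29 = 194, q_3 = 5*8 + 7 = 47.
  i=4: a_4=3, p_4 = 3*194 + 33 = 615, q_4 = 3*47 + 8 = 149.
q_4 = 149 > 53, so the last convergent with denominator <= 53 is p_3/q_3 = 194/47.
The closest fraction with denominator <= 53 is either p_3/q_3 or the intermediate fraction (k*p_3 + p_2)/(k*q_3 + q_2) with the largest k >= 1 whose denominator stays <= 53; these approach x as k grows, and every other convergent or intermediate fraction in range is farther away.
Largest k: floor((53 - q_2)/q_3) = floor((53 - 8)/47) = 0.
Since k = 0, no intermediate fraction beyond p_3/q_3 has denominator <= 53, so the convergent 194/47 is the closest (its error is |615*47 - 194*149|/(149*47) = 1/7003).

194/47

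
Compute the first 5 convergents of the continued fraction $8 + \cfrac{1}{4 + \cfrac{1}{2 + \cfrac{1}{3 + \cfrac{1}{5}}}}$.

8/1, 33/4, 74/9, 255/31, 1349/164

Using the convergent recurrence p_i = a_i*p_{i-1} + p_{i-2}, q_i = a_i*q_{i-1} + q_{i-2} with p_{-2}=0, p_{-1}=1, q_{-2}=1, q_{-1}=0:
  i=0: a_0=8, p_0 = 8*1 + 0 = 8, q_0 = 8*0 + 1 = 1.
  i=1: a_1=4, p_1 = 4*8 + 1 = 33, q_1 = 4*1 + 0 = 4.
  i=2: a_2=2, p_2 = 2*33 + 8 = 74, q_2 = 2*4 + 1 = 9.
  i=3: a_3=3, p_3 = 3*74 + 33 = 255, q_3 = 3*9 + 4 = 31.
  i=4: a_4=5, p_4 = 5*255 + 74 = 1349, q_4 = 5*31 + 9 = 164.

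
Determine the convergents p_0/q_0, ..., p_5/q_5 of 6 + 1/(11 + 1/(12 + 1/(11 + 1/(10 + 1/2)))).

Using the convergent recurrence p_i = a_i*p_{i-1} + p_{i-2}, q_i = a_i*q_{i-1} + q_{i-2} with p_{-2}=0, p_{-1}=1, q_{-2}=1, q_{-1}=0:
  i=0: a_0=6, p_0 = 6*1 + 0 = 6, q_0 = 6*0 + 1 = 1.
  i=1: a_1=11, p_1 = 11*6 + 1 = 67, q_1 = 11*1 + 0 = 11.
  i=2: a_2=12, p_2 = 12*67 + 6 = 810, q_2 = 12*11 + 1 = 133.
  i=3: a_3=11, p_3 = 11*810 + 67 = 8977, q_3 = 11*133 + 11 = 1474.
  i=4: a_4=10, p_4 = 10*8977 + 810 = 90580, q_4 = 10*1474 + 133 = 14873.
  i=5: a_5=2, p_5 = 2*90580 + 8977 = 190137, q_5 = 2*14873 + 1474 = 31220.

6/1, 67/11, 810/133, 8977/1474, 90580/14873, 190137/31220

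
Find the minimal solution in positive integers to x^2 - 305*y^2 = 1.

(x, y) = (489, 28)

First expand sqrt(305) as a continued fraction. With x_i = (sqrt(305) + m_i)/d_i and (m_0, d_0) = (0, 1): a_0 = floor(sqrt(305)) = 17, since 17^2 = 289 <= 305 < 324 = 18^2.
Iterate m_{i+1} = d_i*a_i - m_i, d_{i+1} = (305 - m_{i+1}^2)/d_i, a_{i+1} = floor((a_0 + m_{i+1})/d_{i+1}):
  m_1 = 1*17 - 0 = 17, d_1 = (305 - 17^2)/1 = 16/1 = 16, a_1 = floor((17 + 17)/16) = 2.
  m_2 = 16*2 - 17 = 15, d_2 = (305 - 15^2)/16 = 80/16 = 5, a_2 = floor((17 + 15)/5) = 6.
  m_3 = 5*6 - 15 = 15, d_3 = (305 - 15^2)/5 = 80/5 = 16, a_3 = floor((17 + 15)/16) = 2.
  m_4 = 16*2 - 15 = 17, d_4 = (305 - 17^2)/16 = 16/16 = 1, a_4 = floor((17 + 17)/1) = 34.
  m_5 = 1*34 - 17 = 17, d_5 = (305 - 17^2)/1 = 16/1 = 16: (m_5, d_5) = (m_1, d_1) = (17, 16), so from here the quotients repeat a_1, ..., a_4; the period length is 4.
So sqrt(305) = [17; (2, 6, 2, 34)] with period length k = 4.
k is even, so the fundamental solution of x^2 - 305y^2 = 1 is (p_{k-1}, q_{k-1}) = (p_3, q_3); compute convergents through index 3.
Convergents (p_i = a_i*p_{i-1} + p_{i-2}, q_i = a_i*q_{i-1} + q_{i-2} with p_{-2}=0, p_{-1}=1, q_{-2}=1, q_{-1}=0):
  i=0: a_0=17, p_0 = 17*1 + 0 = 17, q_0 = 17*0 + 1 = 1.
  i=1: a_1=2, p_1 = 2*17 + 1 = 35, q_1 = 2*1 + 0 = 2.
  i=2: a_2=6, p_2 = 6*35 + 17 = 227, q_2 = 6*2 + 1 = 13.
  i=3: a_3=2, p_3 = 2*227 + 35 = 489, q_3 = 2*13 + 2 = 28.
Check: 489^2 - 305*28^2 = 239121 - 239120 = 1, so (x, y) = (489, 28) solves the equation, and by the theorem it is the least positive solution.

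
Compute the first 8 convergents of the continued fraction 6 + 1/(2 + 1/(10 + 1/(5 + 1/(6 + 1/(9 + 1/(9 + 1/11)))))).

Using the convergent recurrence p_i = a_i*p_{i-1} + p_{i-2}, q_i = a_i*q_{i-1} + q_{i-2} with p_{-2}=0, p_{-1}=1, q_{-2}=1, q_{-1}=0:
  i=0: a_0=6, p_0 = 6*1 + 0 = 6, q_0 = 6*0 + 1 = 1.
  i=1: a_1=2, p_1 = 2*6 + 1 = 13, q_1 = 2*1 + 0 = 2.
  i=2: a_2=10, p_2 = 10*13 + 6 = 136, q_2 = 10*2 + 1 = 21.
  i=3: a_3=5, p_3 = 5*136 + 13 = 693, q_3 = 5*21 + 2 = 107.
  i=4: a_4=6, p_4 = 6*693 + 136 = 4294, q_4 = 6*107 + 21 = 663.
  i=5: a_5=9, p_5 = 9*4294 + 693 = 39339, q_5 = 9*663 + 107 = 6074.
  i=6: a_6=9, p_6 = 9*39339 + 4294 = 358345, q_6 = 9*6074 + 663 = 55329.
  i=7: a_7=11, p_7 = 11*358345 + 39339 = 3981134, q_7 = 11*55329 + 6074 = 614693.

6/1, 13/2, 136/21, 693/107, 4294/663, 39339/6074, 358345/55329, 3981134/614693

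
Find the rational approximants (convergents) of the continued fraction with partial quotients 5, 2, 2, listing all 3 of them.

5/1, 11/2, 27/5

Using the convergent recurrence p_i = a_i*p_{i-1} + p_{i-2}, q_i = a_i*q_{i-1} + q_{i-2} with p_{-2}=0, p_{-1}=1, q_{-2}=1, q_{-1}=0:
  i=0: a_0=5, p_0 = 5*1 + 0 = 5, q_0 = 5*0 + 1 = 1.
  i=1: a_1=2, p_1 = 2*5 + 1 = 11, q_1 = 2*1 + 0 = 2.
  i=2: a_2=2, p_2 = 2*11 + 5 = 27, q_2 = 2*2 + 1 = 5.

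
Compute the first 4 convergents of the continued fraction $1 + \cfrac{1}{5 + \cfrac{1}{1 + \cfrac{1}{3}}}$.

Using the convergent recurrence p_i = a_i*p_{i-1} + p_{i-2}, q_i = a_i*q_{i-1} + q_{i-2} with p_{-2}=0, p_{-1}=1, q_{-2}=1, q_{-1}=0:
  i=0: a_0=1, p_0 = 1*1 + 0 = 1, q_0 = 1*0 + 1 = 1.
  i=1: a_1=5, p_1 = 5*1 + 1 = 6, q_1 = 5*1 + 0 = 5.
  i=2: a_2=1, p_2 = 1*6 + 1 = 7, q_2 = 1*5 + 1 = 6.
  i=3: a_3=3, p_3 = 3*7 + 6 = 27, q_3 = 3*6 + 5 = 23.

1/1, 6/5, 7/6, 27/23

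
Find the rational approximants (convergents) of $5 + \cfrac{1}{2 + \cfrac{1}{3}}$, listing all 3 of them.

5/1, 11/2, 38/7

Using the convergent recurrence p_i = a_i*p_{i-1} + p_{i-2}, q_i = a_i*q_{i-1} + q_{i-2} with p_{-2}=0, p_{-1}=1, q_{-2}=1, q_{-1}=0:
  i=0: a_0=5, p_0 = 5*1 + 0 = 5, q_0 = 5*0 + 1 = 1.
  i=1: a_1=2, p_1 = 2*5 + 1 = 11, q_1 = 2*1 + 0 = 2.
  i=2: a_2=3, p_2 = 3*11 + 5 = 38, q_2 = 3*2 + 1 = 7.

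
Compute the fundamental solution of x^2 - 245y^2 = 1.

First expand sqrt(245) as a continued fraction. With x_i = (sqrt(245) + m_i)/d_i and (m_0, d_0) = (0, 1): a_0 = floor(sqrt(245)) = 15, since 15^2 = 225 <= 245 < 256 = 16^2.
Iterate m_{i+1} = d_i*a_i - m_i, d_{i+1} = (245 - m_{i+1}^2)/d_i, a_{i+1} = floor((a_0 + m_{i+1})/d_{i+1}):
  m_1 = 1*15 - 0 = 15, d_1 = (245 - 15^2)/1 = 20/1 = 20, a_1 = floor((15 + 15)/20) = 1.
  m_2 = 20*1 - 15 = 5, d_2 = (245 - 5^2)/20 = 220/20 = 11, a_2 = floor((15 + 5)/11) = 1.
  m_3 = 11*1 - 5 = 6, d_3 = (245 - 6^2)/11 = 209/11 = 19, a_3 = floor((15 + 6)/19) = 1.
  m_4 = 19*1 - 6 = 13, d_4 = (245 - 13^2)/19 = 76/19 = 4, a_4 = floor((15 + 13)/4) = 7.
  m_5 = 4*7 - 13 = 15, d_5 = (245 - 15^2)/4 = 20/4 = 5, a_5 = floor((15 + 15)/5) = 6.
  m_6 = 5*6 - 15 = 15, d_6 = (245 - 15^2)/5 = 20/5 = 4, a_6 = floor((15 + 15)/4) = 7.
  m_7 = 4*7 - 15 = 13, d_7 = (245 - 13^2)/4 = 76/4 = 19, a_7 = floor((15 + 13)/19) = 1.
  m_8 = 19*1 - 13 = 6, d_8 = (245 - 6^2)/19 = 209/19 = 11, a_8 = floor((15 + 6)/11) = 1.
  m_9 = 11*1 - 6 = 5, d_9 = (245 - 5^2)/11 = 220/11 = 20, a_9 = floor((15 + 5)/20) = 1.
  m_10 = 20*1 - 5 = 15, d_10 = (245 - 15^2)/20 = 20/20 = 1, a_10 = floor((15 + 15)/1) = 30.
  m_11 = 1*30 - 15 = 15, d_11 = (245 - 15^2)/1 = 20/1 = 20: (m_11, d_11) = (m_1, d_1) = (15, 20), so from here the quotients repeat a_1, ..., a_10; the period length is 10.
So sqrt(245) = [15; (1, 1, 1, 7, 6, 7, 1, 1, 1, 30)] with period length k = 10.
k is even, so the fundamental solution of x^2 - 245y^2 = 1 is (p_{k-1}, q_{k-1}) = (p_9, q_9); compute convergents through index 9.
Convergents (p_i = a_i*p_{i-1} + p_{i-2}, q_i = a_i*q_{i-1} + q_{i-2} with p_{-2}=0, p_{-1}=1, q_{-2}=1, q_{-1}=0):
  i=0: a_0=15, p_0 = 15*1 + 0 = 15, q_0 = 15*0 + 1 = 1.
  i=1: a_1=1, p_1 = 1*15 + 1 = 16, q_1 = 1*1 + 0 = 1.
  i=2: a_2=1, p_2 = 1*16 + 15 = 31, q_2 = 1*1 + 1 = 2.
  i=3: a_3=1, p_3 = 1*31 + 16 = 47, q_3 = 1*2 + 1 = 3.
  i=4: a_4=7, p_4 = 7*47 + 31 = 360, q_4 = 7*3 + 2 = 23.
  i=5: a_5=6, p_5 = 6*360 + 47 = 2207, q_5 = 6*23 + 3 = 141.
  i=6: a_6=7, p_6 = 7*2207 + 360 = 15809, q_6 = 7*141 + 23 = 1010.
  i=7: a_7=1, p_7 = 1*15809 + 2207 = 18016, q_7 = 1*1010 + 141 = 1151.
  i=8: a_8=1, p_8 = 1*18016 + 15809 = 33825, q_8 = 1*1151 + 1010 = 2161.
  i=9: a_9=1, p_9 = 1*33825 + 18016 = 51841, q_9 = 1*2161 + 1151 = 3312.
Check: 51841^2 - 245*3312^2 = 2687489281 - 2687489280 = 1, so (x, y) = (51841, 3312) solves the equation, and by the theorem it is the least positive solution.

(x, y) = (51841, 3312)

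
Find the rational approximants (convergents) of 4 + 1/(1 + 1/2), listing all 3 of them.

Using the convergent recurrence p_i = a_i*p_{i-1} + p_{i-2}, q_i = a_i*q_{i-1} + q_{i-2} with p_{-2}=0, p_{-1}=1, q_{-2}=1, q_{-1}=0:
  i=0: a_0=4, p_0 = 4*1 + 0 = 4, q_0 = 4*0 + 1 = 1.
  i=1: a_1=1, p_1 = 1*4 + 1 = 5, q_1 = 1*1 + 0 = 1.
  i=2: a_2=2, p_2 = 2*5 + 4 = 14, q_2 = 2*1 + 1 = 3.

4/1, 5/1, 14/3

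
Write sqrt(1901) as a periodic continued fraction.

Write x_i = (sqrt(1901) + m_i)/d_i with (m_0, d_0) = (0, 1). a_0 = floor(sqrt(1901)) = 43, since 43^2 = 1849 <= 1901 < 1936 = 44^2.
Iterate m_{i+1} = d_i*a_i - m_i, d_{i+1} = (1901 - m_{i+1}^2)/d_i, a_{i+1} = floor((a_0 + m_{i+1})/d_{i+1}):
  m_1 = 1*43 - 0 = 43, d_1 = (1901 - 43^2)/1 = 52/1 = 52, a_1 = floor((43 + 43)/52) = 1.
  m_2 = 52*1 - 43 = 9, d_2 = (1901 - 9^2)/52 = 1820/52 = 35, a_2 = floor((43 + 9)/35) = 1.
  m_3 = 35*1 - 9 = 26, d_3 = (1901 - 26^2)/35 = 1225/35 = 35, a_3 = floor((43 + 26)/35) = 1.
  m_4 = 35*1 - 26 = 9, d_4 = (1901 - 9^2)/35 = 1820/35 = 52, a_4 = floor((43 + 9)/52) = 1.
  m_5 = 52*1 - 9 = 43, d_5 = (1901 - 43^2)/52 = 52/52 = 1, a_5 = floor((43 + 43)/1) = 86.
  m_6 = 1*86 - 43 = 43, d_6 = (1901 - 43^2)/1 = 52/1 = 52: (m_6, d_6) = (m_1, d_1) = (43, 52), so from here the quotients repeat a_1, ..., a_5; the period length is 5.
Hence the expansion of sqrt(1901) is a_0 = 43 followed by the repeating block 1, 1, 1, 1, 86 (period 5).

[43; (1, 1, 1, 1, 86)]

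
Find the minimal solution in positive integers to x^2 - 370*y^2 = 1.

First expand sqrt(370) as a continued fraction. With x_i = (sqrt(370) + m_i)/d_i and (m_0, d_0) = (0, 1): a_0 = floor(sqrt(370)) = 19, since 19^2 = 361 <= 370 < 400 = 20^2.
Iterate m_{i+1} = d_i*a_i - m_i, d_{i+1} = (370 - m_{i+1}^2)/d_i, a_{i+1} = floor((a_0 + m_{i+1})/d_{i+1}):
  m_1 = 1*19 - 0 = 19, d_1 = (370 - 19^2)/1 = 9/1 = 9, a_1 = floor((19 + 19)/9) = 4.
  m_2 = 9*4 - 19 = 17, d_2 = (370 - 17^2)/9 = 81/9 = 9, a_2 = floor((19 + 17)/9) = 4.
  m_3 = 9*4 - 17 = 19, d_3 = (370 - 19^2)/9 = 9/9 = 1, a_3 = floor((19 + 19)/1) = 38.
  m_4 = 1*38 - 19 = 19, d_4 = (370 - 19^2)/1 = 9/1 = 9: (m_4, d_4) = (m_1, d_1) = (19, 9), so from here the quotients repeat a_1, ..., a_3; the period length is 3.
So sqrt(370) = [19; (4, 4, 38)] with period length k = 3.
k is odd, so (p_{k-1}, q_{k-1}) only solves x^2 - 370y^2 = -1 and the fundamental solution of x^2 - 370y^2 = 1 is (p_{2k-1}, q_{2k-1}) = (p_5, q_5); compute convergents through index 5, running through the period twice.
Convergents (p_i = a_i*p_{i-1} + p_{i-2}, q_i = a_i*q_{i-1} + q_{i-2} with p_{-2}=0, p_{-1}=1, q_{-2}=1, q_{-1}=0):
  i=0: a_0=19, p_0 = 19*1 + 0 = 19, q_0 = 19*0 + 1 = 1.
  i=1: a_1=4, p_1 = 4*19 + 1 = 77, q_1 = 4*1 + 0 = 4.
  i=2: a_2=4, p_2 = 4*77 + 19 = 327, q_2 = 4*4 + 1 = 17.
  i=3: a_3=38, p_3 = 38*327 + 77 = 12503, q_3 = 38*17 + 4 = 650.
  i=4: a_4=4, p_4 = 4*12503 + 327 = 50339, q_4 = 4*650 + 17 = 2617.
  i=5: a_5=4, p_5 = 4*50339 + 12503 = 213859, q_5 = 4*2617 + 650 = 11118.
Indeed p_2^2 - 370*q_2^2 = 106929 - 106930 = -1, not +1.
Check: 213859^2 - 370*11118^2 = 45735671881 - 45735671880 = 1, so (x, y) = (213859, 11118) solves the equation, and by the theorem it is the least positive solution.

(x, y) = (213859, 11118)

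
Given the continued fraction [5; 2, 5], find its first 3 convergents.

Using the convergent recurrence p_i = a_i*p_{i-1} + p_{i-2}, q_i = a_i*q_{i-1} + q_{i-2} with p_{-2}=0, p_{-1}=1, q_{-2}=1, q_{-1}=0:
  i=0: a_0=5, p_0 = 5*1 + 0 = 5, q_0 = 5*0 + 1 = 1.
  i=1: a_1=2, p_1 = 2*5 + 1 = 11, q_1 = 2*1 + 0 = 2.
  i=2: a_2=5, p_2 = 5*11 + 5 = 60, q_2 = 5*2 + 1 = 11.

5/1, 11/2, 60/11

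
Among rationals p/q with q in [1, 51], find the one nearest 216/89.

114/47

Expand x = 216/89 as a continued fraction with the Euclidean algorithm:
  216 = 2*89 + 38, so a_0 = 2.
  89 = 2*38 + 13, so a_1 = 2.
  38 = 2*13 + 12, so a_2 = 2.
  13 = 1*12 + 1, so a_3 = 1.
  12 = 12*1 + 0, so a_4 = 12.
so x = [2; 2, 2, 1, 12].
Convergents (p_i = a_i*p_{i-1} + p_{i-2}, q_i = a_i*q_{i-1} + q_{i-2} with p_{-2}=0, p_{-1}=1, q_{-2}=1, q_{-1}=0), until the denominator exceeds 51:
  i=0: a_0=2, p_0 = 2*1 + 0 = 2, q_0 = 2*0 + 1 = 1.
  i=1: a_1=2, p_1 = 2*2 + 1 = 5, q_1 = 2*1 + 0 = 2.
  i=2: a_2=2, p_2 = 2*5 + 2 = 12, q_2 = 2*2 + 1 = 5.
  i=3: a_3=1, p_3 = 1*12 + 5 = 17, q_3 = 1*5 + 2 = 7.
  i=4: a_4=12, p_4 = 12*17 + 12 = 216, q_4 = 12*7 + 5 = 89.
q_4 = 89 > 51, so the last convergent with denominator <= 51 is p_3/q_3 = 17/7.
The closest fraction with denominator <= 51 is either p_3/q_3 or the intermediate fraction (k*p_3 + p_2)/(k*q_3 + q_2) with the largest k >= 1 whose denominator stays <= 51; these approach x as k grows, and every other convergent or intermediate fraction in range is farther away.
Largest k: floor((51 - q_2)/q_3) = floor((51 - 5)/7) = 6.
That gives (6*17 + 12)/(6*7 + 5) = 114/47.
Compare the errors: |x - 17/7| = |216*7 - 17*89|/(89*7) = 1/623, and |x - 114/47| = |216*47 - 114*89|/(89*47) = 6/4183.
Cross-multiplying, 6*623 = 3738 < 4183 = 1*4183, so 6/4183 is smaller: the intermediate fraction 114/47 is closer to x than 17/7.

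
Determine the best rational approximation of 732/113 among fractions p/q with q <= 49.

Expand x = 732/113 as a continued fraction with the Euclidean algorithm:
  732 = 6*113 + 54, so a_0 = 6.
  113 = 2*54 + 5, so a_1 = 2.
  54 = 10*5 + 4, so a_2 = 10.
  5 = 1*4 + 1, so a_3 = 1.
  4 = 4*1 + 0, so a_4 = 4.
so x = [6; 2, 10, 1, 4].
Convergents (p_i = a_i*p_{i-1} + p_{i-2}, q_i = a_i*q_{i-1} + q_{i-2} with p_{-2}=0, p_{-1}=1, q_{-2}=1, q_{-1}=0), until the denominator exceeds 49:
  i=0: a_0=6, p_0 = 6*1 + 0 = 6, q_0 = 6*0 + 1 = 1.
  i=1: a_1=2, p_1 = 2*6 + 1 = 13, q_1 = 2*1 + 0 = 2.
  i=2: a_2=10, p_2 = 10*13 + 6 = 136, q_2 = 10*2 + 1 = 21.
  i=3: a_3=1, p_3 = 1*136 + 13 = 149, q_3 = 1*21 + 2 = 23.
  i=4: a_4=4, p_4 = 4*149 + 136 = 732, q_4 = 4*23 + 21 = 113.
q_4 = 113 > 49, so the last convergent with denominator <= 49 is p_3/q_3 = 149/23.
The closest fraction with denominator <= 49 is either p_3/q_3 or the intermediate fraction (k*p_3 + p_2)/(k*q_3 + q_2) with the largest k >= 1 whose denominator stays <= 49; these approach x as k grows, and every other convergent or intermediate fraction in range is farther away.
Largest k: floor((49 - q_2)/q_3) = floor((49 - 21)/23) = 1.
That gives (1*149 + 136)/(1*23 + 21) = 285/44.
Compare the errors: |x - 149/23| = |732*23 - 149*113|/(113*23) = 1/2599, and |x - 285/44| = |732*44 - 285*113|/(113*44) = 3/4972.
Cross-multiplying, 1*4972 = 4972 < 7797 = 3*2599, so 1/2599 is smaller: the convergent 149/23 is closer to x than 285/44.

149/23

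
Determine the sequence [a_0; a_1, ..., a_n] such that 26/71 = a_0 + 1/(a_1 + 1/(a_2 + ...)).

Run the Euclidean algorithm on 26 and 71; the successive quotients are the partial quotients a_0, a_1, ... (each step inverts the fractional part left over by the previous one):
  26 = 0*71 + 26, so a_0 = 0.
  71 = 2*26 + 19, so a_1 = 2.
  26 = 1*19 + 7, so a_2 = 1.
  19 = 2*7 + 5, so a_3 = 2.
  7 = 1*5 + 2, so a_4 = 1.
  5 = 2*2 + 1, so a_5 = 2.
  2 = 2*1 + 0, so a_6 = 2.
The remainder reaches 0 after 7 divisions, so the expansion has 7 partial quotients, read off in order.

[0; 2, 1, 2, 1, 2, 2]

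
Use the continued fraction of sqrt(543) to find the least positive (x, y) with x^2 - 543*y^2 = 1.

(x, y) = (669337, 28724)

First expand sqrt(543) as a continued fraction. With x_i = (sqrt(543) + m_i)/d_i and (m_0, d_0) = (0, 1): a_0 = floor(sqrt(543)) = 23, since 23^2 = 529 <= 543 < 576 = 24^2.
Iterate m_{i+1} = d_i*a_i - m_i, d_{i+1} = (543 - m_{i+1}^2)/d_i, a_{i+1} = floor((a_0 + m_{i+1})/d_{i+1}):
  m_1 = 1*23 - 0 = 23, d_1 = (543 - 23^2)/1 = 14/1 = 14, a_1 = floor((23 + 23)/14) = 3.
  m_2 = 14*3 - 23 = 19, d_2 = (543 - 19^2)/14 = 182/14 = 13, a_2 = floor((23 + 19)/13) = 3.
  m_3 = 13*3 - 19 = 20, d_3 = (543 - 20^2)/13 = 143/13 = 11, a_3 = floor((23 + 20)/11) = 3.
  m_4 = 11*3 - 20 = 13, d_4 = (543 - 13^2)/11 = 374/11 = 34, a_4 = floor((23 + 13)/34) = 1.
  m_5 = 34*1 - 13 = 21, d_5 = (543 - 21^2)/34 = 102/34 = 3, a_5 = floor((23 + 21)/3) = 14.
  m_6 = 3*14 - 21 = 21, d_6 = (543 - 21^2)/3 = 102/3 = 34, a_6 = floor((23 + 21)/34) = 1.
  m_7 = 34*1 - 21 = 13, d_7 = (543 - 13^2)/34 = 374/34 = 11, a_7 = floor((23 + 13)/11) = 3.
  m_8 = 11*3 - 13 = 20, d_8 = (543 - 20^2)/11 = 143/11 = 13, a_8 = floor((23 + 20)/13) = 3.
  m_9 = 13*3 - 20 = 19, d_9 = (543 - 19^2)/13 = 182/13 = 14, a_9 = floor((23 + 19)/14) = 3.
  m_10 = 14*3 - 19 = 23, d_10 = (543 - 23^2)/14 = 14/14 = 1, a_10 = floor((23 + 23)/1) = 46.
  m_11 = 1*46 - 23 = 23, d_11 = (543 - 23^2)/1 = 14/1 = 14: (m_11, d_11) = (m_1, d_1) = (23, 14), so from here the quotients repeat a_1, ..., a_10; the period length is 10.
So sqrt(543) = [23; (3, 3, 3, 1, 14, 1, 3, 3, 3, 46)] with period length k = 10.
k is even, so the fundamental solution of x^2 - 543y^2 = 1 is (p_{k-1}, q_{k-1}) = (p_9, q_9); compute convergents through index 9.
Convergents (p_i = a_i*p_{i-1} + p_{i-2}, q_i = a_i*q_{i-1} + q_{i-2} with p_{-2}=0, p_{-1}=1, q_{-2}=1, q_{-1}=0):
  i=0: a_0=23, p_0 = 23*1 + 0 = 23, q_0 = 23*0 + 1 = 1.
  i=1: a_1=3, p_1 = 3*23 + 1 = 70, q_1 = 3*1 + 0 = 3.
  i=2: a_2=3, p_2 = 3*70 + 23 = 233, q_2 = 3*3 + 1 = 10.
  i=3: a_3=3, p_3 = 3*233 + 70 = 769, q_3 = 3*10 + 3 = 33.
  i=4: a_4=1, p_4 = 1*769 + 233 = 1002, q_4 = 1*33 + 10 = 43.
  i=5: a_5=14, p_5 = 14*1002 + 769 = 14797, q_5 = 14*43 + 33 = 635.
  i=6: a_6=1, p_6 = 1*14797 + 1002 = 15799, q_6 = 1*635 + 43 = 678.
  i=7: a_7=3, p_7 = 3*15799 + 14797 = 62194, q_7 = 3*678 + 635 = 2669.
  i=8: a_8=3, p_8 = 3*62194 + 15799 = 202381, q_8 = 3*2669 + 678 = 8685.
  i=9: a_9=3, p_9 = 3*202381 + 62194 = 669337, q_9 = 3*8685 + 2669 = 28724.
Check: 669337^2 - 543*28724^2 = 448012019569 - 448012019568 = 1, so (x, y) = (669337, 28724) solves the equation, and by the theorem it is the least positive solution.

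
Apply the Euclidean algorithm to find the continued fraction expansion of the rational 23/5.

[4; 1, 1, 2]

Run the Euclidean algorithm on 23 and 5; the successive quotients are the partial quotients a_0, a_1, ... (each step inverts the fractional part left over by the previous one):
  23 = 4*5 + 3, so a_0 = 4.
  5 = 1*3 + 2, so a_1 = 1.
  3 = 1*2 + 1, so a_2 = 1.
  2 = 2*1 + 0, so a_3 = 2.
The remainder reaches 0 after 4 divisions, so the expansion has 4 partial quotients, read off in order.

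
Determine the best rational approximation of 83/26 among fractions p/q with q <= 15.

Expand x = 83/26 as a continued fraction with the Euclidean algorithm:
  83 = 3*26 + 5, so a_0 = 3.
  26 = 5*5 + 1, so a_1 = 5.
  5 = 5*1 + 0, so a_2 = 5.
so x = [3; 5, 5].
Convergents (p_i = a_i*p_{i-1} + p_{i-2}, q_i = a_i*q_{i-1} + q_{i-2} with p_{-2}=0, p_{-1}=1, q_{-2}=1, q_{-1}=0), until the denominator exceeds 15:
  i=0: a_0=3, p_0 = 3*1 + 0 = 3, q_0 = 3*0 + 1 = 1.
  i=1: a_1=5, p_1 = 5*3 + 1 = 16, q_1 = 5*1 + 0 = 5.
  i=2: a_2=5, p_2 = 5*16 + 3 = 83, q_2 = 5*5 + 1 = 26.
q_2 = 26 > 15, so the last convergent with denominator <= 15 is p_1/q_1 = 16/5.
The closest fraction with denominator <= 15 is either p_1/q_1 or the intermediate fraction (k*p_1 + p_0)/(k*q_1 + q_0) with the largest k >= 1 whose denominator stays <= 15; these approach x as k grows, and every other convergent or intermediate fraction in range is farther away.
Largest k: floor((15 - q_0)/q_1) = floor((15 - 1)/5) = 2.
That gives (2*16 + 3)/(2*5 + 1) = 35/11.
Compare the errors: |x - 16/5| = |83*5 - 16*26|/(26*5) = 1/130, and |x - 35/11| = |83*11 - 35*26|/(26*11) = 3/286.
Cross-multiplying, 1*286 = 286 < 390 = 3*130, so 1/130 is smaller: the convergent 16/5 is closer to x than 35/11.

16/5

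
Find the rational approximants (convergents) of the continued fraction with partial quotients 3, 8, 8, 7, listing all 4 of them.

Using the convergent recurrence p_i = a_i*p_{i-1} + p_{i-2}, q_i = a_i*q_{i-1} + q_{i-2} with p_{-2}=0, p_{-1}=1, q_{-2}=1, q_{-1}=0:
  i=0: a_0=3, p_0 = 3*1 + 0 = 3, q_0 = 3*0 + 1 = 1.
  i=1: a_1=8, p_1 = 8*3 + 1 = 25, q_1 = 8*1 + 0 = 8.
  i=2: a_2=8, p_2 = 8*25 + 3 = 203, q_2 = 8*8 + 1 = 65.
  i=3: a_3=7, p_3 = 7*203 + 25 = 1446, q_3 = 7*65 + 8 = 463.

3/1, 25/8, 203/65, 1446/463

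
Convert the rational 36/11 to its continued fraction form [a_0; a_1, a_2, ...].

[3; 3, 1, 2]

Run the Euclidean algorithm on 36 and 11; the successive quotients are the partial quotients a_0, a_1, ... (each step inverts the fractional part left over by the previous one):
  36 = 3*11 + 3, so a_0 = 3.
  11 = 3*3 + 2, so a_1 = 3.
  3 = 1*2 + 1, so a_2 = 1.
  2 = 2*1 + 0, so a_3 = 2.
The remainder reaches 0 after 4 divisions, so the expansion has 4 partial quotients, read off in order.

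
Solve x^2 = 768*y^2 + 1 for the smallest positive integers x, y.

(x, y) = (18817, 679)

First expand sqrt(768) as a continued fraction. With x_i = (sqrt(768) + m_i)/d_i and (m_0, d_0) = (0, 1): a_0 = floor(sqrt(768)) = 27, since 27^2 = 729 <= 768 < 784 = 28^2.
Iterate m_{i+1} = d_i*a_i - m_i, d_{i+1} = (768 - m_{i+1}^2)/d_i, a_{i+1} = floor((a_0 + m_{i+1})/d_{i+1}):
  m_1 = 1*27 - 0 = 27, d_1 = (768 - 27^2)/1 = 39/1 = 39, a_1 = floor((27 + 27)/39) = 1.
  m_2 = 39*1 - 27 = 12, d_2 = (768 - 12^2)/39 = 624/39 = 16, a_2 = floor((27 + 12)/16) = 2.
  m_3 = 16*2 - 12 = 20, d_3 = (768 - 20^2)/16 = 368/16 = 23, a_3 = floor((27 + 20)/23) = 2.
  m_4 = 23*2 - 20 = 26, d_4 = (768 - 26^2)/23 = 92/23 = 4, a_4 = floor((27 + 26)/4) = 13.
  m_5 = 4*13 - 26 = 26, d_5 = (768 - 26^2)/4 = 92/4 = 23, a_5 = floor((27 + 26)/23) = 2.
  m_6 = 23*2 - 26 = 20, d_6 = (768 - 20^2)/23 = 368/23 = 16, a_6 = floor((27 + 20)/16) = 2.
  m_7 = 16*2 - 20 = 12, d_7 = (768 - 12^2)/16 = 624/16 = 39, a_7 = floor((27 + 12)/39) = 1.
  m_8 = 39*1 - 12 = 27, d_8 = (768 - 27^2)/39 = 39/39 = 1, a_8 = floor((27 + 27)/1) = 54.
  m_9 = 1*54 - 27 = 27, d_9 = (768 - 27^2)/1 = 39/1 = 39: (m_9, d_9) = (m_1, d_1) = (27, 39), so from here the quotients repeat a_1, ..., a_8; the period length is 8.
So sqrt(768) = [27; (1, 2, 2, 13, 2, 2, 1, 54)] with period length k = 8.
k is even, so the fundamental solution of x^2 - 768y^2 = 1 is (p_{k-1}, q_{k-1}) = (p_7, q_7); compute convergents through index 7.
Convergents (p_i = a_i*p_{i-1} + p_{i-2}, q_i = a_i*q_{i-1} + q_{i-2} with p_{-2}=0, p_{-1}=1, q_{-2}=1, q_{-1}=0):
  i=0: a_0=27, p_0 = 27*1 + 0 = 27, q_0 = 27*0 + 1 = 1.
  i=1: a_1=1, p_1 = 1*27 + 1 = 28, q_1 = 1*1 + 0 = 1.
  i=2: a_2=2, p_2 = 2*28 + 27 = 83, q_2 = 2*1 + 1 = 3.
  i=3: a_3=2, p_3 = 2*83 + 28 = 194, q_3 = 2*3 + 1 = 7.
  i=4: a_4=13, p_4 = 13*194 + 83 = 2605, q_4 = 13*7 + 3 = 94.
  i=5: a_5=2, p_5 = 2*2605 + 194 = 5404, q_5 = 2*94 + 7 = 195.
  i=6: a_6=2, p_6 = 2*5404 + 2605 = 13413, q_6 = 2*195 + 94 = 484.
  i=7: a_7=1, p_7 = 1*13413 + 5404 = 18817, q_7 = 1*484 + 195 = 679.
Check: 18817^2 - 768*679^2 = 354079489 - 354079488 = 1, so (x, y) = (18817, 679) solves the equation, and by the theorem it is the least positive solution.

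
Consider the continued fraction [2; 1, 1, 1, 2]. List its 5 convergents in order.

Using the convergent recurrence p_i = a_i*p_{i-1} + p_{i-2}, q_i = a_i*q_{i-1} + q_{i-2} with p_{-2}=0, p_{-1}=1, q_{-2}=1, q_{-1}=0:
  i=0: a_0=2, p_0 = 2*1 + 0 = 2, q_0 = 2*0 + 1 = 1.
  i=1: a_1=1, p_1 = 1*2 + 1 = 3, q_1 = 1*1 + 0 = 1.
  i=2: a_2=1, p_2 = 1*3 + 2 = 5, q_2 = 1*1 + 1 = 2.
  i=3: a_3=1, p_3 = 1*5 + 3 = 8, q_3 = 1*2 + 1 = 3.
  i=4: a_4=2, p_4 = 2*8 + 5 = 21, q_4 = 2*3 + 2 = 8.

2/1, 3/1, 5/2, 8/3, 21/8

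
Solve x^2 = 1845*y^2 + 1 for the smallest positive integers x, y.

First expand sqrt(1845) as a continued fraction. With x_i = (sqrt(1845) + m_i)/d_i and (m_0, d_0) = (0, 1): a_0 = floor(sqrt(1845)) = 42, since 42^2 = 1764 <= 1845 < 1849 = 43^2.
Iterate m_{i+1} = d_i*a_i - m_i, d_{i+1} = (1845 - m_{i+1}^2)/d_i, a_{i+1} = floor((a_0 + m_{i+1})/d_{i+1}):
  m_1 = 1*42 - 0 = 42, d_1 = (1845 - 42^2)/1 = 81/1 = 81, a_1 = floor((42 + 42)/81) = 1.
  m_2 = 81*1 - 42 = 39, d_2 = (1845 - 39^2)/81 = 324/81 = 4, a_2 = floor((42 + 39)/4) = 20.
  m_3 = 4*20 - 39 = 41, d_3 = (1845 - 41^2)/4 = 164/4 = 41, a_3 = floor((42 + 41)/41) = 2.
  m_4 = 41*2 - 41 = 41, d_4 = (1845 - 41^2)/41 = 164/41 = 4, a_4 = floor((42 + 41)/4) = 20.
  m_5 = 4*20 - 41 = 39, d_5 = (1845 - 39^2)/4 = 324/4 = 81, a_5 = floor((42 + 39)/81) = 1.
  m_6 = 81*1 - 39 = 42, d_6 = (1845 - 42^2)/81 = 81/81 = 1, a_6 = floor((42 + 42)/1) = 84.
  m_7 = 1*84 - 42 = 42, d_7 = (1845 - 42^2)/1 = 81/1 = 81: (m_7, d_7) = (m_1, d_1) = (42, 81), so from here the quotients repeat a_1, ..., a_6; the period length is 6.
So sqrt(1845) = [42; (1, 20, 2, 20, 1, 84)] with period length k = 6.
k is even, so the fundamental solution of x^2 - 1845y^2 = 1 is (p_{k-1}, q_{k-1}) = (p_5, q_5); compute convergents through index 5.
Convergents (p_i = a_i*p_{i-1} + p_{i-2}, q_i = a_i*q_{i-1} + q_{i-2} with p_{-2}=0, p_{-1}=1, q_{-2}=1, q_{-1}=0):
  i=0: a_0=42, p_0 = 42*1 + 0 = 42, q_0 = 42*0 + 1 = 1.
  i=1: a_1=1, p_1 = 1*42 + 1 = 43, q_1 = 1*1 + 0 = 1.
  i=2: a_2=20, p_2 = 20*43 + 42 = 902, q_2 = 20*1 + 1 = 21.
  i=3: a_3=2, p_3 = 2*902 + 43 = 1847, q_3 = 2*21 + 1 = 43.
  i=4: a_4=20, p_4 = 20*1847 + 902 = 37842, q_4 = 20*43 + 21 = 881.
  i=5: a_5=1, p_5 = 1*37842 + 1847 = 39689, q_5 = 1*881 + 43 = 924.
Check: 39689^2 - 1845*924^2 = 1575216721 - 1575216720 = 1, so (x, y) = (39689, 924) solves the equation, and by the theorem it is the least positive solution.

(x, y) = (39689, 924)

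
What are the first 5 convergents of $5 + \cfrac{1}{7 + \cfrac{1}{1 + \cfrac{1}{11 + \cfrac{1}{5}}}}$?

5/1, 36/7, 41/8, 487/95, 2476/483

Using the convergent recurrence p_i = a_i*p_{i-1} + p_{i-2}, q_i = a_i*q_{i-1} + q_{i-2} with p_{-2}=0, p_{-1}=1, q_{-2}=1, q_{-1}=0:
  i=0: a_0=5, p_0 = 5*1 + 0 = 5, q_0 = 5*0 + 1 = 1.
  i=1: a_1=7, p_1 = 7*5 + 1 = 36, q_1 = 7*1 + 0 = 7.
  i=2: a_2=1, p_2 = 1*36 + 5 = 41, q_2 = 1*7 + 1 = 8.
  i=3: a_3=11, p_3 = 11*41 + 36 = 487, q_3 = 11*8 + 7 = 95.
  i=4: a_4=5, p_4 = 5*487 + 41 = 2476, q_4 = 5*95 + 8 = 483.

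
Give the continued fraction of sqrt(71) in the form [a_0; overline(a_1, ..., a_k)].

Write x_i = (sqrt(71) + m_i)/d_i with (m_0, d_0) = (0, 1). a_0 = floor(sqrt(71)) = 8, since 8^2 = 64 <= 71 < 81 = 9^2.
Iterate m_{i+1} = d_i*a_i - m_i, d_{i+1} = (71 - m_{i+1}^2)/d_i, a_{i+1} = floor((a_0 + m_{i+1})/d_{i+1}):
  m_1 = 1*8 - 0 = 8, d_1 = (71 - 8^2)/1 = 7/1 = 7, a_1 = floor((8 + 8)/7) = 2.
  m_2 = 7*2 - 8 = 6, d_2 = (71 - 6^2)/7 = 35/7 = 5, a_2 = floor((8 + 6)/5) = 2.
  m_3 = 5*2 - 6 = 4, d_3 = (71 - 4^2)/5 = 55/5 = 11, a_3 = floor((8 + 4)/11) = 1.
  m_4 = 11*1 - 4 = 7, d_4 = (71 - 7^2)/11 = 22/11 = 2, a_4 = floor((8 + 7)/2) = 7.
  m_5 = 2*7 - 7 = 7, d_5 = (71 - 7^2)/2 = 22/2 = 11, a_5 = floor((8 + 7)/11) = 1.
  m_6 = 11*1 - 7 = 4, d_6 = (71 - 4^2)/11 = 55/11 = 5, a_6 = floor((8 + 4)/5) = 2.
  m_7 = 5*2 - 4 = 6, d_7 = (71 - 6^2)/5 = 35/5 = 7, a_7 = floor((8 + 6)/7) = 2.
  m_8 = 7*2 - 6 = 8, d_8 = (71 - 8^2)/7 = 7/7 = 1, a_8 = floor((8 + 8)/1) = 16.
  m_9 = 1*16 - 8 = 8, d_9 = (71 - 8^2)/1 = 7/1 = 7: (m_9, d_9) = (m_1, d_1) = (8, 7), so from here the quotients repeat a_1, ..., a_8; the period length is 8.
Hence the expansion of sqrt(71) is a_0 = 8 followed by the repeating block 2, 2, 1, 7, 1, 2, 2, 16 (period 8).

[8; overline(2, 2, 1, 7, 1, 2, 2, 16)]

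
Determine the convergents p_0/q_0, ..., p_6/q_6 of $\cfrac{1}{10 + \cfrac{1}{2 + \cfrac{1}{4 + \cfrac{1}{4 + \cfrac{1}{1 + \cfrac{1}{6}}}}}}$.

Using the convergent recurrence p_i = a_i*p_{i-1} + p_{i-2}, q_i = a_i*q_{i-1} + q_{i-2} with p_{-2}=0, p_{-1}=1, q_{-2}=1, q_{-1}=0:
  i=0: a_0=0, p_0 = 0*1 + 0 = 0, q_0 = 0*0 + 1 = 1.
  i=1: a_1=10, p_1 = 10*0 + 1 = 1, q_1 = 10*1 + 0 = 10.
  i=2: a_2=2, p_2 = 2*1 + 0 = 2, q_2 = 2*10 + 1 = 21.
  i=3: a_3=4, p_3 = 4*2 + 1 = 9, q_3 = 4*21 + 10 = 94.
  i=4: a_4=4, p_4 = 4*9 + 2 = 38, q_4 = 4*94 + 21 = 397.
  i=5: a_5=1, p_5 = 1*38 + 9 = 47, q_5 = 1*397 + 94 = 491.
  i=6: a_6=6, p_6 = 6*47 + 38 = 320, q_6 = 6*491 + 397 = 3343.

0/1, 1/10, 2/21, 9/94, 38/397, 47/491, 320/3343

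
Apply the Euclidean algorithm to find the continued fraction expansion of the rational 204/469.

[0; 2, 3, 2, 1, 9, 2]

Run the Euclidean algorithm on 204 and 469; the successive quotients are the partial quotients a_0, a_1, ... (each step inverts the fractional part left over by the previous one):
  204 = 0*469 + 204, so a_0 = 0.
  469 = 2*204 + 61, so a_1 = 2.
  204 = 3*61 + 21, so a_2 = 3.
  61 = 2*21 + 19, so a_3 = 2.
  21 = 1*19 + 2, so a_4 = 1.
  19 = 9*2 + 1, so a_5 = 9.
  2 = 2*1 + 0, so a_6 = 2.
The remainder reaches 0 after 7 divisions, so the expansion has 7 partial quotients, read off in order.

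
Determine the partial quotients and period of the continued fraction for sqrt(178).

[13; (2, 1, 12, 1, 2, 26)]

Write x_i = (sqrt(178) + m_i)/d_i with (m_0, d_0) = (0, 1). a_0 = floor(sqrt(178)) = 13, since 13^2 = 169 <= 178 < 196 = 14^2.
Iterate m_{i+1} = d_i*a_i - m_i, d_{i+1} = (178 - m_{i+1}^2)/d_i, a_{i+1} = floor((a_0 + m_{i+1})/d_{i+1}):
  m_1 = 1*13 - 0 = 13, d_1 = (178 - 13^2)/1 = 9/1 = 9, a_1 = floor((13 + 13)/9) = 2.
  m_2 = 9*2 - 13 = 5, d_2 = (178 - 5^2)/9 = 153/9 = 17, a_2 = floor((13 + 5)/17) = 1.
  m_3 = 17*1 - 5 = 12, d_3 = (178 - 12^2)/17 = 34/17 = 2, a_3 = floor((13 + 12)/2) = 12.
  m_4 = 2*12 - 12 = 12, d_4 = (178 - 12^2)/2 = 34/2 = 17, a_4 = floor((13 + 12)/17) = 1.
  m_5 = 17*1 - 12 = 5, d_5 = (178 - 5^2)/17 = 153/17 = 9, a_5 = floor((13 + 5)/9) = 2.
  m_6 = 9*2 - 5 = 13, d_6 = (178 - 13^2)/9 = 9/9 = 1, a_6 = floor((13 + 13)/1) = 26.
  m_7 = 1*26 - 13 = 13, d_7 = (178 - 13^2)/1 = 9/1 = 9: (m_7, d_7) = (m_1, d_1) = (13, 9), so from here the quotients repeat a_1, ..., a_6; the period length is 6.
Hence the expansion of sqrt(178) is a_0 = 13 followed by the repeating block 2, 1, 12, 1, 2, 26 (period 6).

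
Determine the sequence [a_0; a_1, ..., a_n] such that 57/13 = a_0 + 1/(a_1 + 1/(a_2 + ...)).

Run the Euclidean algorithm on 57 and 13; the successive quotients are the partial quotients a_0, a_1, ... (each step inverts the fractional part left over by the previous one):
  57 = 4*13 + 5, so a_0 = 4.
  13 = 2*5 + 3, so a_1 = 2.
  5 = 1*3 + 2, so a_2 = 1.
  3 = 1*2 + 1, so a_3 = 1.
  2 = 2*1 + 0, so a_4 = 2.
The remainder reaches 0 after 5 divisions, so the expansion has 5 partial quotients, read off in order.

[4; 2, 1, 1, 2]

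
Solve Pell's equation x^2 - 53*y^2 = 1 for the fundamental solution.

(x, y) = (66249, 9100)

First expand sqrt(53) as a continued fraction. With x_i = (sqrt(53) + m_i)/d_i and (m_0, d_0) = (0, 1): a_0 = floor(sqrt(53)) = 7, since 7^2 = 49 <= 53 < 64 = 8^2.
Iterate m_{i+1} = d_i*a_i - m_i, d_{i+1} = (53 - m_{i+1}^2)/d_i, a_{i+1} = floor((a_0 + m_{i+1})/d_{i+1}):
  m_1 = 1*7 - 0 = 7, d_1 = (53 - 7^2)/1 = 4/1 = 4, a_1 = floor((7 + 7)/4) = 3.
  m_2 = 4*3 - 7 = 5, d_2 = (53 - 5^2)/4 = 28/4 = 7, a_2 = floor((7 + 5)/7) = 1.
  m_3 = 7*1 - 5 = 2, d_3 = (53 - 2^2)/7 = 49/7 = 7, a_3 = floor((7 + 2)/7) = 1.
  m_4 = 7*1 - 2 = 5, d_4 = (53 - 5^2)/7 = 28/7 = 4, a_4 = floor((7 + 5)/4) = 3.
  m_5 = 4*3 - 5 = 7, d_5 = (53 - 7^2)/4 = 4/4 = 1, a_5 = floor((7 + 7)/1) = 14.
  m_6 = 1*14 - 7 = 7, d_6 = (53 - 7^2)/1 = 4/1 = 4: (m_6, d_6) = (m_1, d_1) = (7, 4), so from here the quotients repeat a_1, ..., a_5; the period length is 5.
So sqrt(53) = [7; (3, 1, 1, 3, 14)] with period length k = 5.
k is odd, so (p_{k-1}, q_{k-1}) only solves x^2 - 53y^2 = -1 and the fundamental solution of x^2 - 53y^2 = 1 is (p_{2k-1}, q_{2k-1}) = (p_9, q_9); compute convergents through index 9, running through the period twice.
Convergents (p_i = a_i*p_{i-1} + p_{i-2}, q_i = a_i*q_{i-1} + q_{i-2} with p_{-2}=0, p_{-1}=1, q_{-2}=1, q_{-1}=0):
  i=0: a_0=7, p_0 = 7*1 + 0 = 7, q_0 = 7*0 + 1 = 1.
  i=1: a_1=3, p_1 = 3*7 + 1 = 22, q_1 = 3*1 + 0 = 3.
  i=2: a_2=1, p_2 = 1*22 + 7 = 29, q_2 = 1*3 + 1 = 4.
  i=3: a_3=1, p_3 = 1*29 + 22 = 51, q_3 = 1*4 + 3 = 7.
  i=4: a_4=3, p_4 = 3*51 + 29 = 182, q_4 = 3*7 + 4 = 25.
  i=5: a_5=14, p_5 = 14*182 + 51 = 2599, q_5 = 14*25 + 7 = 357.
  i=6: a_6=3, p_6 = 3*2599 + 182 = 7979, q_6 = 3*357 + 25 = 1096.
  i=7: a_7=1, p_7 = 1*7979 + 2599 = 10578, q_7 = 1*1096 + 357 = 1453.
  i=8: a_8=1, p_8 = 1*10578 + 7979 = 18557, q_8 = 1*1453 + 1096 = 2549.
  i=9: a_9=3, p_9 = 3*18557 + 10578 = 66249, q_9 = 3*2549 + 1453 = 9100.
Indeed p_4^2 - 53*q_4^2 = 33124 - 33125 = -1, not +1.
Check: 66249^2 - 53*9100^2 = 4388930001 - 4388930000 = 1, so (x, y) = (66249, 9100) solves the equation, and by the theorem it is the least positive solution.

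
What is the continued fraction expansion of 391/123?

Run the Euclidean algorithm on 391 and 123; the successive quotients are the partial quotients a_0, a_1, ... (each step inverts the fractional part left over by the previous one):
  391 = 3*123 + 22, so a_0 = 3.
  123 = 5*22 + 13, so a_1 = 5.
  22 = 1*13 + 9, so a_2 = 1.
  13 = 1*9 + 4, so a_3 = 1.
  9 = 2*4 + 1, so a_4 = 2.
  4 = 4*1 + 0, so a_5 = 4.
The remainder reaches 0 after 6 divisions, so the expansion has 6 partial quotients, read off in order.

[3; 5, 1, 1, 2, 4]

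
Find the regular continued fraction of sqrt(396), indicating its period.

[19; (1, 8, 1, 38)]

Write x_i = (sqrt(396) + m_i)/d_i with (m_0, d_0) = (0, 1). a_0 = floor(sqrt(396)) = 19, since 19^2 = 361 <= 396 < 400 = 20^2.
Iterate m_{i+1} = d_i*a_i - m_i, d_{i+1} = (396 - m_{i+1}^2)/d_i, a_{i+1} = floor((a_0 + m_{i+1})/d_{i+1}):
  m_1 = 1*19 - 0 = 19, d_1 = (396 - 19^2)/1 = 35/1 = 35, a_1 = floor((19 + 19)/35) = 1.
  m_2 = 35*1 - 19 = 16, d_2 = (396 - 16^2)/35 = 140/35 = 4, a_2 = floor((19 + 16)/4) = 8.
  m_3 = 4*8 - 16 = 16, d_3 = (396 - 16^2)/4 = 140/4 = 35, a_3 = floor((19 + 16)/35) = 1.
  m_4 = 35*1 - 16 = 19, d_4 = (396 - 19^2)/35 = 35/35 = 1, a_4 = floor((19 + 19)/1) = 38.
  m_5 = 1*38 - 19 = 19, d_5 = (396 - 19^2)/1 = 35/1 = 35: (m_5, d_5) = (m_1, d_1) = (19, 35), so from here the quotients repeat a_1, ..., a_4; the period length is 4.
Hence the expansion of sqrt(396) is a_0 = 19 followed by the repeating block 1, 8, 1, 38 (period 4).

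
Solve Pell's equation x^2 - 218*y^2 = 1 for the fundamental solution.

(x, y) = (126003, 8534)

First expand sqrt(218) as a continued fraction. With x_i = (sqrt(218) + m_i)/d_i and (m_0, d_0) = (0, 1): a_0 = floor(sqrt(218)) = 14, since 14^2 = 196 <= 218 < 225 = 15^2.
Iterate m_{i+1} = d_i*a_i - m_i, d_{i+1} = (218 - m_{i+1}^2)/d_i, a_{i+1} = floor((a_0 + m_{i+1})/d_{i+1}):
  m_1 = 1*14 - 0 = 14, d_1 = (218 - 14^2)/1 = 22/1 = 22, a_1 = floor((14 + 14)/22) = 1.
  m_2 = 22*1 - 14 = 8, d_2 = (218 - 8^2)/22 = 154/22 = 7, a_2 = floor((14 + 8)/7) = 3.
  m_3 = 7*3 - 8 = 13, d_3 = (218 - 13^2)/7 = 49/7 = 7, a_3 = floor((14 + 13)/7) = 3.
  m_4 = 7*3 - 13 = 8, d_4 = (218 - 8^2)/7 = 154/7 = 22, a_4 = floor((14 + 8)/22) = 1.
  m_5 = 22*1 - 8 = 14, d_5 = (218 - 14^2)/22 = 22/22 = 1, a_5 = floor((14 + 14)/1) = 28.
  m_6 = 1*28 - 14 = 14, d_6 = (218 - 14^2)/1 = 22/1 = 22: (m_6, d_6) = (m_1, d_1) = (14, 22), so from here the quotients repeat a_1, ..., a_5; the period length is 5.
So sqrt(218) = [14; (1, 3, 3, 1, 28)] with period length k = 5.
k is odd, so (p_{k-1}, q_{k-1}) only solves x^2 - 218y^2 = -1 and the fundamental solution of x^2 - 218y^2 = 1 is (p_{2k-1}, q_{2k-1}) = (p_9, q_9); compute convergents through index 9, running through the period twice.
Convergents (p_i = a_i*p_{i-1} + p_{i-2}, q_i = a_i*q_{i-1} + q_{i-2} with p_{-2}=0, p_{-1}=1, q_{-2}=1, q_{-1}=0):
  i=0: a_0=14, p_0 = 14*1 + 0 = 14, q_0 = 14*0 + 1 = 1.
  i=1: a_1=1, p_1 = 1*14 + 1 = 15, q_1 = 1*1 + 0 = 1.
  i=2: a_2=3, p_2 = 3*15 + 14 = 59, q_2 = 3*1 + 1 = 4.
  i=3: a_3=3, p_3 = 3*59 + 15 = 192, q_3 = 3*4 + 1 = 13.
  i=4: a_4=1, p_4 = 1*192 + 59 = 251, q_4 = 1*13 + 4 = 17.
  i=5: a_5=28, p_5 = 28*251 + 192 = 7220, q_5 = 28*17 + 13 = 489.
  i=6: a_6=1, p_6 = 1*7220 + 251 = 7471, q_6 = 1*489 + 17 = 506.
  i=7: a_7=3, p_7 = 3*7471 + 7220 = 29633, q_7 = 3*506 + 489 = 2007.
  i=8: a_8=3, p_8 = 3*29633 + 7471 = 96370, q_8 = 3*2007 + 506 = 6527.
  i=9: a_9=1, p_9 = 1*96370 + 29633 = 126003, q_9 = 1*6527 + 2007 = 8534.
Indeed p_4^2 - 218*q_4^2 = 63001 - 63002 = -1, not +1.
Check: 126003^2 - 218*8534^2 = 15876756009 - 15876756008 = 1, so (x, y) = (126003, 8534) solves the equation, and by the theorem it is the least positive solution.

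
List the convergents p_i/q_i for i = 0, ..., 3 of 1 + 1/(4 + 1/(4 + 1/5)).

Using the convergent recurrence p_i = a_i*p_{i-1} + p_{i-2}, q_i = a_i*q_{i-1} + q_{i-2} with p_{-2}=0, p_{-1}=1, q_{-2}=1, q_{-1}=0:
  i=0: a_0=1, p_0 = 1*1 + 0 = 1, q_0 = 1*0 + 1 = 1.
  i=1: a_1=4, p_1 = 4*1 + 1 = 5, q_1 = 4*1 + 0 = 4.
  i=2: a_2=4, p_2 = 4*5 + 1 = 21, q_2 = 4*4 + 1 = 17.
  i=3: a_3=5, p_3 = 5*21 + 5 = 110, q_3 = 5*17 + 4 = 89.

1/1, 5/4, 21/17, 110/89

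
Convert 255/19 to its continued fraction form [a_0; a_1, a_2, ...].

Run the Euclidean algorithm on 255 and 19; the successive quotients are the partial quotients a_0, a_1, ... (each step inverts the fractional part left over by the previous one):
  255 = 13*19 + 8, so a_0 = 13.
  19 = 2*8 + 3, so a_1 = 2.
  8 = 2*3 + 2, so a_2 = 2.
  3 = 1*2 + 1, so a_3 = 1.
  2 = 2*1 + 0, so a_4 = 2.
The remainder reaches 0 after 5 divisions, so the expansion has 5 partial quotients, read off in order.

[13; 2, 2, 1, 2]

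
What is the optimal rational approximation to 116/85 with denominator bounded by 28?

Expand x = 116/85 as a continued fraction with the Euclidean algorithm:
  116 = 1*85 + 31, so a_0 = 1.
  85 = 2*31 + 23, so a_1 = 2.
  31 = 1*23 + 8, so a_2 = 1.
  23 = 2*8 + 7, so a_3 = 2.
  8 = 1*7 + 1, so a_4 = 1.
  7 = 7*1 + 0, so a_5 = 7.
so x = [1; 2, 1, 2, 1, 7].
Convergents (p_i = a_i*p_{i-1} + p_{i-2}, q_i = a_i*q_{i-1} + q_{i-2} with p_{-2}=0, p_{-1}=1, q_{-2}=1, q_{-1}=0), until the denominator exceeds 28:
  i=0: a_0=1, p_0 = 1*1 + 0 = 1, q_0 = 1*0 + 1 = 1.
  i=1: a_1=2, p_1 = 2*1 + 1 = 3, q_1 = 2*1 + 0 = 2.
  i=2: a_2=1, p_2 = 1*3 + 1 = 4, q_2 = 1*2 + 1 = 3.
  i=3: a_3=2, p_3 = 2*4 + 3 = 11, q_3 = 2*3 + 2 = 8.
  i=4: a_4=1, p_4 = 1*11 + 4 = 15, q_4 = 1*8 + 3 = 11.
  i=5: a_5=7, p_5 = 7*15 + 11 = 116, q_5 = 7*11 + 8 = 85.
q_5 = 85 > 28, so the last convergent with denominator <= 28 is p_4/q_4 = 15/11.
The closest fraction with denominator <= 28 is either p_4/q_4 or the intermediate fraction (k*p_4 + p_3)/(k*q_4 + q_3) with the largest k >= 1 whose denominator stays <= 28; these approach x as k grows, and every other convergent or intermediate fraction in range is farther away.
Largest k: floor((28 - q_3)/q_4) = floor((28 - 8)/11) = 1.
That gives (1*15 + 11)/(1*11 + 8) = 26/19.
Compare the errors: |x - 15/11| = |116*11 - 15*85|/(85*11) = 1/935, and |x - 26/19| = |116*19 - 26*85|/(85*19) = 6/1615.
Cross-multiplying, 1*1615 = 1615 < 5610 = 6*935, so 1/935 is smaller: the convergent 15/11 is closer to x than 26/19.

15/11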